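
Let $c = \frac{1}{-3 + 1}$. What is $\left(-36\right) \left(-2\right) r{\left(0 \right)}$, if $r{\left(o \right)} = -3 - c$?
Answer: $-180$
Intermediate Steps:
$c = - \frac{1}{2}$ ($c = \frac{1}{-2} = - \frac{1}{2} \approx -0.5$)
$r{\left(o \right)} = - \frac{5}{2}$ ($r{\left(o \right)} = -3 - - \frac{1}{2} = -3 + \frac{1}{2} = - \frac{5}{2}$)
$\left(-36\right) \left(-2\right) r{\left(0 \right)} = \left(-36\right) \left(-2\right) \left(- \frac{5}{2}\right) = 72 \left(- \frac{5}{2}\right) = -180$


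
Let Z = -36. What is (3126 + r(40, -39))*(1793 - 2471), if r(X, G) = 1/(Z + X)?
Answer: -4239195/2 ≈ -2.1196e+6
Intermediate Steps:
r(X, G) = 1/(-36 + X)
(3126 + r(40, -39))*(1793 - 2471) = (3126 + 1/(-36 + 40))*(1793 - 2471) = (3126 + 1/4)*(-678) = (3126 + ¼)*(-678) = (12505/4)*(-678) = -4239195/2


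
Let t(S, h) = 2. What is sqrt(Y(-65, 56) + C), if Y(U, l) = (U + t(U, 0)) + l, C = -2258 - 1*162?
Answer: I*sqrt(2427) ≈ 49.265*I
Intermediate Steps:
C = -2420 (C = -2258 - 162 = -2420)
Y(U, l) = 2 + U + l (Y(U, l) = (U + 2) + l = (2 + U) + l = 2 + U + l)
sqrt(Y(-65, 56) + C) = sqrt((2 - 65 + 56) - 2420) = sqrt(-7 - 2420) = sqrt(-2427) = I*sqrt(2427)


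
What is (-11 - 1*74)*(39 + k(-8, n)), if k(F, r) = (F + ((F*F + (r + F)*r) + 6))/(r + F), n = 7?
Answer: 1360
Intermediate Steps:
k(F, r) = (6 + F + F² + r*(F + r))/(F + r) (k(F, r) = (F + ((F² + (F + r)*r) + 6))/(F + r) = (F + ((F² + r*(F + r)) + 6))/(F + r) = (F + (6 + F² + r*(F + r)))/(F + r) = (6 + F + F² + r*(F + r))/(F + r))
(-11 - 1*74)*(39 + k(-8, n)) = (-11 - 1*74)*(39 + (6 - 8 + (-8)² + 7² - 8*7)/(-8 + 7)) = (-11 - 74)*(39 + (6 - 8 + 64 + 49 - 56)/(-1)) = -85*(39 - 1*55) = -85*(39 - 55) = -85*(-16) = 1360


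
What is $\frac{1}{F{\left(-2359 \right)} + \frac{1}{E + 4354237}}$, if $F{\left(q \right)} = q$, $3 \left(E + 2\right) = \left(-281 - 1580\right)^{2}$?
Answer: $- \frac{16526026}{38984895331} \approx -0.00042391$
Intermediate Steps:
$E = \frac{3463315}{3}$ ($E = -2 + \frac{\left(-281 - 1580\right)^{2}}{3} = -2 + \frac{\left(-1861\right)^{2}}{3} = -2 + \frac{1}{3} \cdot 3463321 = -2 + \frac{3463321}{3} = \frac{3463315}{3} \approx 1.1544 \cdot 10^{6}$)
$\frac{1}{F{\left(-2359 \right)} + \frac{1}{E + 4354237}} = \frac{1}{-2359 + \frac{1}{\frac{3463315}{3} + 4354237}} = \frac{1}{-2359 + \frac{1}{\frac{16526026}{3}}} = \frac{1}{-2359 + \frac{3}{16526026}} = \frac{1}{- \frac{38984895331}{16526026}} = - \frac{16526026}{38984895331}$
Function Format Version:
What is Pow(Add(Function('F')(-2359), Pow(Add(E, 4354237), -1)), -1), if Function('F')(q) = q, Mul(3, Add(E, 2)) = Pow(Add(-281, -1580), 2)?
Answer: Rational(-16526026, 38984895331) ≈ -0.00042391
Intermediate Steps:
E = Rational(3463315, 3) (E = Add(-2, Mul(Rational(1, 3), Pow(Add(-281, -1580), 2))) = Add(-2, Mul(Rational(1, 3), Pow(-1861, 2))) = Add(-2, Mul(Rational(1, 3), 3463321)) = Add(-2, Rational(3463321, 3)) = Rational(3463315, 3) ≈ 1.1544e+6)
Pow(Add(Function('F')(-2359), Pow(Add(E, 4354237), -1)), -1) = Pow(Add(-2359, Pow(Add(Rational(3463315, 3), 4354237), -1)), -1) = Pow(Add(-2359, Pow(Rational(16526026, 3), -1)), -1) = Pow(Add(-2359, Rational(3, 16526026)), -1) = Pow(Rational(-38984895331, 16526026), -1) = Rational(-16526026, 38984895331)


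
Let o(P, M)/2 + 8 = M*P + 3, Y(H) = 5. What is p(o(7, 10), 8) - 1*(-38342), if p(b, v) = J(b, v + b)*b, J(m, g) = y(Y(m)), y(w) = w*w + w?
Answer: 42242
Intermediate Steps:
y(w) = w + w² (y(w) = w² + w = w + w²)
o(P, M) = -10 + 2*M*P (o(P, M) = -16 + 2*(M*P + 3) = -16 + 2*(3 + M*P) = -16 + (6 + 2*M*P) = -10 + 2*M*P)
J(m, g) = 30 (J(m, g) = 5*(1 + 5) = 5*6 = 30)
p(b, v) = 30*b
p(o(7, 10), 8) - 1*(-38342) = 30*(-10 + 2*10*7) - 1*(-38342) = 30*(-10 + 140) + 38342 = 30*130 + 38342 = 3900 + 38342 = 42242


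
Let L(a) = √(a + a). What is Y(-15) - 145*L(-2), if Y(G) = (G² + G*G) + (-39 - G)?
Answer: 426 - 290*I ≈ 426.0 - 290.0*I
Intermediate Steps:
Y(G) = -39 - G + 2*G² (Y(G) = (G² + G²) + (-39 - G) = 2*G² + (-39 - G) = -39 - G + 2*G²)
L(a) = √2*√a (L(a) = √(2*a) = √2*√a)
Y(-15) - 145*L(-2) = (-39 - 1*(-15) + 2*(-15)²) - 145*√2*√(-2) = (-39 + 15 + 2*225) - 145*√2*I*√2 = (-39 + 15 + 450) - 290*I = 426 - 290*I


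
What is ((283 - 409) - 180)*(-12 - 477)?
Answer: 149634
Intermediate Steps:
((283 - 409) - 180)*(-12 - 477) = (-126 - 180)*(-489) = -306*(-489) = 149634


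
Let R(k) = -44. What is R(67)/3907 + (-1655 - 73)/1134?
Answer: -125948/82047 ≈ -1.5351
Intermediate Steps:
R(67)/3907 + (-1655 - 73)/1134 = -44/3907 + (-1655 - 73)/1134 = -44*1/3907 - 1728*1/1134 = -44/3907 - 32/21 = -125948/82047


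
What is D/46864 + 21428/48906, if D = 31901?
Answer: 116561459/104178672 ≈ 1.1189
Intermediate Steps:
D/46864 + 21428/48906 = 31901/46864 + 21428/48906 = 31901*(1/46864) + 21428*(1/48906) = 31901/46864 + 974/2223 = 116561459/104178672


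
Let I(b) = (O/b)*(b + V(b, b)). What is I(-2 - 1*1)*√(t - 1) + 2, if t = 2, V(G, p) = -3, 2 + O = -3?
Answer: -8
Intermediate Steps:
O = -5 (O = -2 - 3 = -5)
I(b) = -5*(-3 + b)/b (I(b) = (-5/b)*(b - 3) = (-5/b)*(-3 + b) = -5*(-3 + b)/b)
I(-2 - 1*1)*√(t - 1) + 2 = (-5 + 15/(-2 - 1*1))*√(2 - 1) + 2 = (-5 + 15/(-2 - 1))*√1 + 2 = (-5 + 15/(-3))*1 + 2 = (-5 + 15*(-⅓))*1 + 2 = (-5 - 5)*1 + 2 = -10*1 + 2 = -10 + 2 = -8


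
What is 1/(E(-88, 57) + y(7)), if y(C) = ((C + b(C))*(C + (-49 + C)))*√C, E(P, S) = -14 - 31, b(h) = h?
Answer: 9/335735 - 98*√7/335735 ≈ -0.00074548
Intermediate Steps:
E(P, S) = -45
y(C) = 2*C^(3/2)*(-49 + 2*C) (y(C) = ((C + C)*(C + (-49 + C)))*√C = ((2*C)*(-49 + 2*C))*√C = (2*C*(-49 + 2*C))*√C = 2*C^(3/2)*(-49 + 2*C))
1/(E(-88, 57) + y(7)) = 1/(-45 + 7^(3/2)*(-98 + 4*7)) = 1/(-45 + (7*√7)*(-98 + 28)) = 1/(-45 + (7*√7)*(-70)) = 1/(-45 - 490*√7)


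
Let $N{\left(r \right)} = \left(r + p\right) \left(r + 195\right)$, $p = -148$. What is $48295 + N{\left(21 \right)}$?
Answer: $20863$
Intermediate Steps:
$N{\left(r \right)} = \left(-148 + r\right) \left(195 + r\right)$ ($N{\left(r \right)} = \left(r - 148\right) \left(r + 195\right) = \left(-148 + r\right) \left(195 + r\right)$)
$48295 + N{\left(21 \right)} = 48295 + \left(-28860 + 21^{2} + 47 \cdot 21\right) = 48295 + \left(-28860 + 441 + 987\right) = 48295 - 27432 = 20863$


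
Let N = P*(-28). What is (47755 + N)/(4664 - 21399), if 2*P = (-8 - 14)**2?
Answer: -40979/16735 ≈ -2.4487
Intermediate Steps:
P = 242 (P = (-8 - 14)**2/2 = (1/2)*(-22)**2 = (1/2)*484 = 242)
N = -6776 (N = 242*(-28) = -6776)
(47755 + N)/(4664 - 21399) = (47755 - 6776)/(4664 - 21399) = 40979/(-16735) = 40979*(-1/16735) = -40979/16735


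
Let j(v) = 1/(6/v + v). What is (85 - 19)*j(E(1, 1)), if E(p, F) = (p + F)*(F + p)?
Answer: 12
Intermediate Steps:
E(p, F) = (F + p)² (E(p, F) = (F + p)*(F + p) = (F + p)²)
j(v) = 1/(v + 6/v)
(85 - 19)*j(E(1, 1)) = (85 - 19)*((1 + 1)²/(6 + ((1 + 1)²)²)) = 66*(2²/(6 + (2²)²)) = 66*(4/(6 + 4²)) = 66*(4/(6 + 16)) = 66*(4/22) = 66*(4*(1/22)) = 66*(2/11) = 12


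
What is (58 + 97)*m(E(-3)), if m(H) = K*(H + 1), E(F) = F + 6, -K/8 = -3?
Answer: 14880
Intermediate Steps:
K = 24 (K = -8*(-3) = 24)
E(F) = 6 + F
m(H) = 24 + 24*H (m(H) = 24*(H + 1) = 24*(1 + H) = 24 + 24*H)
(58 + 97)*m(E(-3)) = (58 + 97)*(24 + 24*(6 - 3)) = 155*(24 + 24*3) = 155*(24 + 72) = 155*96 = 14880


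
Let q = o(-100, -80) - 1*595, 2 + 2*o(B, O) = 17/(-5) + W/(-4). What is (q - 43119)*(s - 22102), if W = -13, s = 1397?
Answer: 7240965023/8 ≈ 9.0512e+8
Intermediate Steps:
o(B, O) = -43/40 (o(B, O) = -1 + (17/(-5) - 13/(-4))/2 = -1 + (17*(-⅕) - 13*(-¼))/2 = -1 + (-17/5 + 13/4)/2 = -1 + (½)*(-3/20) = -1 - 3/40 = -43/40)
q = -23843/40 (q = -43/40 - 1*595 = -43/40 - 595 = -23843/40 ≈ -596.08)
(q - 43119)*(s - 22102) = (-23843/40 - 43119)*(1397 - 22102) = -1748603/40*(-20705) = 7240965023/8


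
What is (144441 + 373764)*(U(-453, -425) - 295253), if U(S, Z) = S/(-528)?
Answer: -26928199983285/176 ≈ -1.5300e+11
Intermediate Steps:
U(S, Z) = -S/528 (U(S, Z) = S*(-1/528) = -S/528)
(144441 + 373764)*(U(-453, -425) - 295253) = (144441 + 373764)*(-1/528*(-453) - 295253) = 518205*(151/176 - 295253) = 518205*(-51964377/176) = -26928199983285/176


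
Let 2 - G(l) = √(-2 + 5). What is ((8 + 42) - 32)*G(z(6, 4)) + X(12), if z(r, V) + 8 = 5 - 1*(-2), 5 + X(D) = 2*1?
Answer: 33 - 18*√3 ≈ 1.8231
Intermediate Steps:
X(D) = -3 (X(D) = -5 + 2*1 = -5 + 2 = -3)
z(r, V) = -1 (z(r, V) = -8 + (5 - 1*(-2)) = -8 + (5 + 2) = -8 + 7 = -1)
G(l) = 2 - √3 (G(l) = 2 - √(-2 + 5) = 2 - √3)
((8 + 42) - 32)*G(z(6, 4)) + X(12) = ((8 + 42) - 32)*(2 - √3) - 3 = (50 - 32)*(2 - √3) - 3 = 18*(2 - √3) - 3 = (36 - 18*√3) - 3 = 33 - 18*√3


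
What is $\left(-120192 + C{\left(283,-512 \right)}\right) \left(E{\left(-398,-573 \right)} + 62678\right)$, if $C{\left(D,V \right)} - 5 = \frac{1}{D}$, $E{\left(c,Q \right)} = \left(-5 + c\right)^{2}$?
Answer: $- \frac{7655866124040}{283} \approx -2.7053 \cdot 10^{10}$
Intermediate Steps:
$C{\left(D,V \right)} = 5 + \frac{1}{D}$
$\left(-120192 + C{\left(283,-512 \right)}\right) \left(E{\left(-398,-573 \right)} + 62678\right) = \left(-120192 + \left(5 + \frac{1}{283}\right)\right) \left(\left(-5 - 398\right)^{2} + 62678\right) = \left(-120192 + \left(5 + \frac{1}{283}\right)\right) \left(\left(-403\right)^{2} + 62678\right) = \left(-120192 + \frac{1416}{283}\right) \left(162409 + 62678\right) = \left(- \frac{34012920}{283}\right) 225087 = - \frac{7655866124040}{283}$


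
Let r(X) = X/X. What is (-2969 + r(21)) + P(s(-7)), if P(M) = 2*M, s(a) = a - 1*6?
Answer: -2994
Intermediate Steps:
s(a) = -6 + a (s(a) = a - 6 = -6 + a)
r(X) = 1
(-2969 + r(21)) + P(s(-7)) = (-2969 + 1) + 2*(-6 - 7) = -2968 + 2*(-13) = -2968 - 26 = -2994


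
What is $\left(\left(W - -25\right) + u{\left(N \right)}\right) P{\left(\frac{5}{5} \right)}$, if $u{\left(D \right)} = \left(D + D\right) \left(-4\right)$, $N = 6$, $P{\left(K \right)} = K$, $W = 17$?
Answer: $-6$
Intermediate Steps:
$u{\left(D \right)} = - 8 D$ ($u{\left(D \right)} = 2 D \left(-4\right) = - 8 D$)
$\left(\left(W - -25\right) + u{\left(N \right)}\right) P{\left(\frac{5}{5} \right)} = \left(\left(17 - -25\right) - 48\right) \frac{5}{5} = \left(\left(17 + 25\right) - 48\right) 5 \cdot \frac{1}{5} = \left(42 - 48\right) 1 = \left(-6\right) 1 = -6$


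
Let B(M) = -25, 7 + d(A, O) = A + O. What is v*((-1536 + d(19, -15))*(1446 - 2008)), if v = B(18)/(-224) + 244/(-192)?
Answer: -112295187/112 ≈ -1.0026e+6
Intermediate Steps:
d(A, O) = -7 + A + O (d(A, O) = -7 + (A + O) = -7 + A + O)
v = -779/672 (v = -25/(-224) + 244/(-192) = -25*(-1/224) + 244*(-1/192) = 25/224 - 61/48 = -779/672 ≈ -1.1592)
v*((-1536 + d(19, -15))*(1446 - 2008)) = -779*(-1536 + (-7 + 19 - 15))*(1446 - 2008)/672 = -779*(-1536 - 3)*(-562)/672 = -(-399627)*(-562)/224 = -779/672*864918 = -112295187/112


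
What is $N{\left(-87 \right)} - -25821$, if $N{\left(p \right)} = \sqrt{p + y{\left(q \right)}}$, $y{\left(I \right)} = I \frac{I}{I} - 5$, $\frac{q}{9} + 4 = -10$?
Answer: $25821 + i \sqrt{218} \approx 25821.0 + 14.765 i$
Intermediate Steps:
$q = -126$ ($q = -36 + 9 \left(-10\right) = -36 - 90 = -126$)
$y{\left(I \right)} = -5 + I$ ($y{\left(I \right)} = I 1 - 5 = I - 5 = -5 + I$)
$N{\left(p \right)} = \sqrt{-131 + p}$ ($N{\left(p \right)} = \sqrt{p - 131} = \sqrt{-131 + p}$)
$N{\left(-87 \right)} - -25821 = \sqrt{-131 - 87} - -25821 = \sqrt{-218} + 25821 = i \sqrt{218} + 25821 = 25821 + i \sqrt{218}$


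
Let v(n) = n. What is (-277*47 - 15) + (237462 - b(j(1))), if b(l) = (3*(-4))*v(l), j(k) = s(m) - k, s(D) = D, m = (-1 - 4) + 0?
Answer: 224356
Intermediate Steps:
m = -5 (m = -5 + 0 = -5)
j(k) = -5 - k
b(l) = -12*l (b(l) = (3*(-4))*l = -12*l)
(-277*47 - 15) + (237462 - b(j(1))) = (-277*47 - 15) + (237462 - (-12)*(-5 - 1*1)) = (-13019 - 15) + (237462 - (-12)*(-5 - 1)) = -13034 + (237462 - (-12)*(-6)) = -13034 + (237462 - 1*72) = -13034 + (237462 - 72) = -13034 + 237390 = 224356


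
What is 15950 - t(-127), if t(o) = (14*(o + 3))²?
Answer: -2997746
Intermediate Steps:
t(o) = (42 + 14*o)² (t(o) = (14*(3 + o))² = (42 + 14*o)²)
15950 - t(-127) = 15950 - 196*(3 - 127)² = 15950 - 196*(-124)² = 15950 - 196*15376 = 15950 - 1*3013696 = 15950 - 3013696 = -2997746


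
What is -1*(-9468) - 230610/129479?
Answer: 1225676562/129479 ≈ 9466.2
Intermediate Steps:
-1*(-9468) - 230610/129479 = 9468 - 230610/129479 = 1225676562/129479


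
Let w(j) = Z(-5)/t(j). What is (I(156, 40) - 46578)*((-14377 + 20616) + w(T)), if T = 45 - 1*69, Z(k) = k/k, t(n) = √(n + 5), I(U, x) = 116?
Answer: -289876418 + 46462*I*√19/19 ≈ -2.8988e+8 + 10659.0*I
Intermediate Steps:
t(n) = √(5 + n)
Z(k) = 1
T = -24 (T = 45 - 69 = -24)
w(j) = (5 + j)^(-½) (w(j) = 1/√(5 + j) = (5 + j)^(-½))
(I(156, 40) - 46578)*((-14377 + 20616) + w(T)) = (116 - 46578)*((-14377 + 20616) + (5 - 24)^(-½)) = -46462*(6239 + (-19)^(-½)) = -46462*(6239 - I*√19/19) = -289876418 + 46462*I*√19/19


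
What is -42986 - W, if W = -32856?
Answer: -10130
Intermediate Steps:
-42986 - W = -42986 - 1*(-32856) = -42986 + 32856 = -10130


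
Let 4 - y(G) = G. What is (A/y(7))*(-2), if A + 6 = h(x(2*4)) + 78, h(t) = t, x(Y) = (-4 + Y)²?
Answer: 176/3 ≈ 58.667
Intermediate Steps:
y(G) = 4 - G
A = 88 (A = -6 + ((-4 + 2*4)² + 78) = -6 + ((-4 + 8)² + 78) = -6 + (4² + 78) = -6 + (16 + 78) = -6 + 94 = 88)
(A/y(7))*(-2) = (88/(4 - 1*7))*(-2) = (88/(4 - 7))*(-2) = (88/(-3))*(-2) = (88*(-⅓))*(-2) = -88/3*(-2) = 176/3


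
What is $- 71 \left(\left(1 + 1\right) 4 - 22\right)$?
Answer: $994$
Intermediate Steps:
$- 71 \left(\left(1 + 1\right) 4 - 22\right) = - 71 \left(2 \cdot 4 - 22\right) = - 71 \left(8 - 22\right) = \left(-71\right) \left(-14\right) = 994$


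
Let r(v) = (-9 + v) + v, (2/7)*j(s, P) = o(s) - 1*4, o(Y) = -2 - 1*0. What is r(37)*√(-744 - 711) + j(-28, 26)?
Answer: -21 + 65*I*√1455 ≈ -21.0 + 2479.4*I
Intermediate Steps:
o(Y) = -2 (o(Y) = -2 + 0 = -2)
j(s, P) = -21 (j(s, P) = 7*(-2 - 1*4)/2 = 7*(-2 - 4)/2 = (7/2)*(-6) = -21)
r(v) = -9 + 2*v
r(37)*√(-744 - 711) + j(-28, 26) = (-9 + 2*37)*√(-744 - 711) - 21 = (-9 + 74)*√(-1455) - 21 = 65*(I*√1455) - 21 = 65*I*√1455 - 21 = -21 + 65*I*√1455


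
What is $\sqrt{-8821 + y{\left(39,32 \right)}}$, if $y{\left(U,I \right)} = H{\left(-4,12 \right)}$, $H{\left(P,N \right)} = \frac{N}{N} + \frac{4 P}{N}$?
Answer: $\frac{4 i \sqrt{4962}}{3} \approx 93.922 i$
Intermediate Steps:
$H{\left(P,N \right)} = 1 + \frac{4 P}{N}$
$y{\left(U,I \right)} = - \frac{1}{3}$ ($y{\left(U,I \right)} = \frac{12 + 4 \left(-4\right)}{12} = \frac{12 - 16}{12} = \frac{1}{12} \left(-4\right) = - \frac{1}{3}$)
$\sqrt{-8821 + y{\left(39,32 \right)}} = \sqrt{-8821 - \frac{1}{3}} = \sqrt{- \frac{26464}{3}} = \frac{4 i \sqrt{4962}}{3}$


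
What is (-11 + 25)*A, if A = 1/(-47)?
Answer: -14/47 ≈ -0.29787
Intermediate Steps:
A = -1/47 ≈ -0.021277
(-11 + 25)*A = (-11 + 25)*(-1/47) = 14*(-1/47) = -14/47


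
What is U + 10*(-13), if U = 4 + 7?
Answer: -119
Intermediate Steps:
U = 11
U + 10*(-13) = 11 + 10*(-13) = 11 - 130 = -119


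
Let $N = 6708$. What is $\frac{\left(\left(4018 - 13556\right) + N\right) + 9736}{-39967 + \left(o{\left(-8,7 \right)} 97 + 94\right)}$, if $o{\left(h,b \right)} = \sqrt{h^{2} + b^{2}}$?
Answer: $- \frac{137681469}{794396456} - \frac{334941 \sqrt{113}}{794396456} \approx -0.1778$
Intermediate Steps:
$o{\left(h,b \right)} = \sqrt{b^{2} + h^{2}}$
$\frac{\left(\left(4018 - 13556\right) + N\right) + 9736}{-39967 + \left(o{\left(-8,7 \right)} 97 + 94\right)} = \frac{\left(\left(4018 - 13556\right) + 6708\right) + 9736}{-39967 + \left(\sqrt{7^{2} + \left(-8\right)^{2}} \cdot 97 + 94\right)} = \frac{\left(-9538 + 6708\right) + 9736}{-39967 + \left(\sqrt{49 + 64} \cdot 97 + 94\right)} = \frac{-2830 + 9736}{-39967 + \left(\sqrt{113} \cdot 97 + 94\right)} = \frac{6906}{-39967 + \left(97 \sqrt{113} + 94\right)} = \frac{6906}{-39967 + \left(94 + 97 \sqrt{113}\right)} = \frac{6906}{-39873 + 97 \sqrt{113}}$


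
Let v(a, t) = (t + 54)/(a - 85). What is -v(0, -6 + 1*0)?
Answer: 48/85 ≈ 0.56471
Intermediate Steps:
v(a, t) = (54 + t)/(-85 + a)
-v(0, -6 + 1*0) = -(54 + (-6 + 1*0))/(-85 + 0) = -(54 + (-6 + 0))/(-85) = -(-1)*(54 - 6)/85 = -(-1)*48/85 = -1*(-48/85) = 48/85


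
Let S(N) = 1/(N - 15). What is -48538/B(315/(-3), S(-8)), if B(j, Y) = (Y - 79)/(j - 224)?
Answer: -183643523/909 ≈ -2.0203e+5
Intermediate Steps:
S(N) = 1/(-15 + N)
B(j, Y) = (-79 + Y)/(-224 + j)
-48538/B(315/(-3), S(-8)) = -48538*(-224 + 315/(-3))/(-79 + 1/(-15 - 8)) = -48538*(-224 + 315*(-1/3))/(-79 + 1/(-23)) = -48538*(-224 - 105)/(-79 - 1/23) = -48538/(-1818/23/(-329)) = -48538/((-1/329*(-1818/23))) = -48538/1818/7567 = -48538*7567/1818 = -183643523/909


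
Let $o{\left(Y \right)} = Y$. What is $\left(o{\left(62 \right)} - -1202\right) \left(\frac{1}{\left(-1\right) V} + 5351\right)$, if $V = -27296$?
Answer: $\frac{11538810863}{1706} \approx 6.7637 \cdot 10^{6}$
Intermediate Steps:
$\left(o{\left(62 \right)} - -1202\right) \left(\frac{1}{\left(-1\right) V} + 5351\right) = \left(62 - -1202\right) \left(\frac{1}{\left(-1\right) \left(-27296\right)} + 5351\right) = \left(62 + 1202\right) \left(\frac{1}{27296} + 5351\right) = 1264 \left(\frac{1}{27296} + 5351\right) = 1264 \cdot \frac{146060897}{27296} = \frac{11538810863}{1706}$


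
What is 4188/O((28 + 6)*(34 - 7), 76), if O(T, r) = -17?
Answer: -4188/17 ≈ -246.35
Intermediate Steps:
4188/O((28 + 6)*(34 - 7), 76) = 4188/(-17) = 4188*(-1/17) = -4188/17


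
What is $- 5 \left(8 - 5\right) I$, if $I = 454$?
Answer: $-6810$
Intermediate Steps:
$- 5 \left(8 - 5\right) I = - 5 \left(8 - 5\right) 454 = \left(-5\right) 3 \cdot 454 = \left(-15\right) 454 = -6810$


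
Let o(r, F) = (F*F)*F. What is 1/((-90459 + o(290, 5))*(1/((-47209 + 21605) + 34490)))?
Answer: -4443/45167 ≈ -0.098368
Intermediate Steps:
o(r, F) = F³ (o(r, F) = F²*F = F³)
1/((-90459 + o(290, 5))*(1/((-47209 + 21605) + 34490))) = 1/((-90459 + 5³)*(1/((-47209 + 21605) + 34490))) = 1/((-90459 + 125)*(1/(-25604 + 34490))) = 1/((-90334)*(1/8886)) = -1/(90334*1/8886) = -1/90334*8886 = -4443/45167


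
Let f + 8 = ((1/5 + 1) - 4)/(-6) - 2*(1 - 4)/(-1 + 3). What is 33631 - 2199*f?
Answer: 217999/5 ≈ 43600.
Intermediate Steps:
f = -68/15 (f = -8 + (((1/5 + 1) - 4)/(-6) - 2*(1 - 4)/(-1 + 3)) = -8 + (((⅕ + 1) - 4)*(-⅙) - 2/(2/(-3))) = -8 + ((6/5 - 4)*(-⅙) - 2/(2*(-⅓))) = -8 + (-14/5*(-⅙) - 2/(-⅔)) = -8 + (7/15 - 2*(-3/2)) = -8 + (7/15 + 3) = -8 + 52/15 = -68/15 ≈ -4.5333)
33631 - 2199*f = 33631 - 2199*(-68)/15 = 33631 - 1*(-49844/5) = 33631 + 49844/5 = 217999/5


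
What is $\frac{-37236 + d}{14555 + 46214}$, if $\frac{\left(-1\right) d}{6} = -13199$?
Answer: $\frac{41958}{60769} \approx 0.69045$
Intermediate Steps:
$d = 79194$ ($d = \left(-6\right) \left(-13199\right) = 79194$)
$\frac{-37236 + d}{14555 + 46214} = \frac{-37236 + 79194}{14555 + 46214} = \frac{41958}{60769}$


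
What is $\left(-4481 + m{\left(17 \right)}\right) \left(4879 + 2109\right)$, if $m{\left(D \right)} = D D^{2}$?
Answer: $3018816$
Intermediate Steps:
$m{\left(D \right)} = D^{3}$
$\left(-4481 + m{\left(17 \right)}\right) \left(4879 + 2109\right) = \left(-4481 + 17^{3}\right) \left(4879 + 2109\right) = \left(-4481 + 4913\right) 6988 = 432 \cdot 6988 = 3018816$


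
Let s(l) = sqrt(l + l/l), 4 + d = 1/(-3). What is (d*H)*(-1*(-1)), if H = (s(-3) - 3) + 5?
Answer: -26/3 - 13*I*sqrt(2)/3 ≈ -8.6667 - 6.1283*I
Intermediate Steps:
d = -13/3 (d = -4 + 1/(-3) = -4 - 1/3 = -13/3 ≈ -4.3333)
s(l) = sqrt(1 + l) (s(l) = sqrt(l + 1) = sqrt(1 + l))
H = 2 + I*sqrt(2) (H = (sqrt(1 - 3) - 3) + 5 = (sqrt(-2) - 3) + 5 = (I*sqrt(2) - 3) + 5 = (-3 + I*sqrt(2)) + 5 = 2 + I*sqrt(2) ≈ 2.0 + 1.4142*I)
(d*H)*(-1*(-1)) = (-13*(2 + I*sqrt(2))/3)*(-1*(-1)) = (-26/3 - 13*I*sqrt(2)/3)*1 = -26/3 - 13*I*sqrt(2)/3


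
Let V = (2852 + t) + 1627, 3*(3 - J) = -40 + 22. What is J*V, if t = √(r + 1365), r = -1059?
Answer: 40311 + 27*√34 ≈ 40468.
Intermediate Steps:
t = 3*√34 (t = √(-1059 + 1365) = √306 = 3*√34 ≈ 17.493)
J = 9 (J = 3 - (-40 + 22)/3 = 3 - ⅓*(-18) = 3 + 6 = 9)
V = 4479 + 3*√34 (V = (2852 + 3*√34) + 1627 = 4479 + 3*√34 ≈ 4496.5)
J*V = 9*(4479 + 3*√34) = 40311 + 27*√34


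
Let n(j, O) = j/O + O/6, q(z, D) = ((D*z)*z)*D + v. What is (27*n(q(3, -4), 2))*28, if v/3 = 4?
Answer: 59220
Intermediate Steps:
v = 12 (v = 3*4 = 12)
q(z, D) = 12 + D²*z² (q(z, D) = ((D*z)*z)*D + 12 = (D*z²)*D + 12 = D²*z² + 12 = 12 + D²*z²)
n(j, O) = O/6 + j/O (n(j, O) = j/O + O*(⅙) = j/O + O/6 = O/6 + j/O)
(27*n(q(3, -4), 2))*28 = (27*((⅙)*2 + (12 + (-4)²*3²)/2))*28 = (27*(⅓ + (12 + 16*9)*(½)))*28 = (27*(⅓ + (12 + 144)*(½)))*28 = (27*(⅓ + 156*(½)))*28 = (27*(⅓ + 78))*28 = (27*(235/3))*28 = 2115*28 = 59220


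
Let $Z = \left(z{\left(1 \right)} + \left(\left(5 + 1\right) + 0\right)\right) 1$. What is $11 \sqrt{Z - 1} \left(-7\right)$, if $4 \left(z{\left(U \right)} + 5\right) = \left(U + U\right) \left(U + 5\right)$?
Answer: $- 77 \sqrt{3} \approx -133.37$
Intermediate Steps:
$z{\left(U \right)} = -5 + \frac{U \left(5 + U\right)}{2}$ ($z{\left(U \right)} = -5 + \frac{\left(U + U\right) \left(U + 5\right)}{4} = -5 + \frac{2 U \left(5 + U\right)}{4} = -5 + \frac{U \left(5 + U\right)}{2}$)
$Z = 4$ ($Z = \left(\left(-5 + \frac{1^{2}}{2} + \frac{5}{2} \cdot 1\right) + \left(\left(5 + 1\right) + 0\right)\right) 1 = \left(\left(-5 + \frac{1}{2} \cdot 1 + \frac{5}{2}\right) + \left(6 + 0\right)\right) 1 = \left(\left(-5 + \frac{1}{2} + \frac{5}{2}\right) + 6\right) 1 = \left(-2 + 6\right) 1 = 4 \cdot 1 = 4$)
$11 \sqrt{Z - 1} \left(-7\right) = 11 \sqrt{4 - 1} \left(-7\right) = 11 \sqrt{3} \left(-7\right) = - 77 \sqrt{3}$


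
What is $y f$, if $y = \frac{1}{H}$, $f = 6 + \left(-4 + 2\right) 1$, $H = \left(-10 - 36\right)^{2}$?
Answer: $\frac{1}{529} \approx 0.0018904$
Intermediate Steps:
$H = 2116$ ($H = \left(-46\right)^{2} = 2116$)
$f = 4$ ($f = 6 - 2 = 4$)
$y = \frac{1}{2116} \approx 0.00047259$
$y f = \frac{1}{2116} \cdot 4 = \frac{1}{529}$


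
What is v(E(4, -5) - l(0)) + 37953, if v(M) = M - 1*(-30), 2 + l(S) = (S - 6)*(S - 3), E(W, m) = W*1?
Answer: 37971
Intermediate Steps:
E(W, m) = W
l(S) = -2 + (-6 + S)*(-3 + S) (l(S) = -2 + (S - 6)*(S - 3) = -2 + (-6 + S)*(-3 + S))
v(M) = 30 + M (v(M) = M + 30 = 30 + M)
v(E(4, -5) - l(0)) + 37953 = (30 + (4 - (16 + 0**2 - 9*0))) + 37953 = (30 + (4 - (16 + 0 + 0))) + 37953 = (30 + (4 - 1*16)) + 37953 = (30 + (4 - 16)) + 37953 = (30 - 12) + 37953 = 18 + 37953 = 37971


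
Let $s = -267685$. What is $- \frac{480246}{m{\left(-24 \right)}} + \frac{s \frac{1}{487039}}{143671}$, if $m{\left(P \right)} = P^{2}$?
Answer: $- \frac{509158122527699}{610676772384} \approx -833.76$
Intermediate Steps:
$- \frac{480246}{m{\left(-24 \right)}} + \frac{s \frac{1}{487039}}{143671} = - \frac{480246}{\left(-24\right)^{2}} + \frac{\left(-267685\right) \frac{1}{487039}}{143671} = - \frac{480246}{576} + \left(-267685\right) \frac{1}{487039} \cdot \frac{1}{143671} = \left(-480246\right) \frac{1}{576} - \frac{24335}{6361216379} = - \frac{80041}{96} - \frac{24335}{6361216379} = - \frac{509158122527699}{610676772384}$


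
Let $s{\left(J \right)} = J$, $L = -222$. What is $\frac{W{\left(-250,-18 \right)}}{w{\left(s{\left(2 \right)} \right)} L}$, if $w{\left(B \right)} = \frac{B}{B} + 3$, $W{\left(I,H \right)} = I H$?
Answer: $- \frac{375}{74} \approx -5.0676$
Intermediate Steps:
$W{\left(I,H \right)} = H I$
$w{\left(B \right)} = 4$ ($w{\left(B \right)} = 1 + 3 = 4$)
$\frac{W{\left(-250,-18 \right)}}{w{\left(s{\left(2 \right)} \right)} L} = \frac{\left(-18\right) \left(-250\right)}{4 \left(-222\right)} = \frac{4500}{-888} = 4500 \left(- \frac{1}{888}\right) = - \frac{375}{74}$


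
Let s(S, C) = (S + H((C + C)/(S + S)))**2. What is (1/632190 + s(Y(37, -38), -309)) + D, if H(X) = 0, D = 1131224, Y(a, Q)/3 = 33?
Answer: 721344594751/632190 ≈ 1.1410e+6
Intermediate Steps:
Y(a, Q) = 99 (Y(a, Q) = 3*33 = 99)
s(S, C) = S**2 (s(S, C) = (S + 0)**2 = S**2)
(1/632190 + s(Y(37, -38), -309)) + D = (1/632190 + 99**2) + 1131224 = (1/632190 + 9801) + 1131224 = 6196094191/632190 + 1131224 = 721344594751/632190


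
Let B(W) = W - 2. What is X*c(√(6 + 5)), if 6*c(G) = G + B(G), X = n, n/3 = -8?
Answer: 8 - 8*√11 ≈ -18.533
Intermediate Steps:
n = -24 (n = 3*(-8) = -24)
X = -24
B(W) = -2 + W
c(G) = -⅓ + G/3 (c(G) = (G + (-2 + G))/6 = (-2 + 2*G)/6 = -⅓ + G/3)
X*c(√(6 + 5)) = -24*(-⅓ + √(6 + 5)/3) = -24*(-⅓ + √11/3) = 8 - 8*√11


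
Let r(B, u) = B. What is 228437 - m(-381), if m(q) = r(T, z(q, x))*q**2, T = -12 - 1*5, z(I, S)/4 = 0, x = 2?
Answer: 2696174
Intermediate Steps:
z(I, S) = 0 (z(I, S) = 4*0 = 0)
T = -17 (T = -12 - 5 = -17)
m(q) = -17*q**2
228437 - m(-381) = 228437 - (-17)*(-381)**2 = 228437 - (-17)*145161 = 228437 - 1*(-2467737) = 228437 + 2467737 = 2696174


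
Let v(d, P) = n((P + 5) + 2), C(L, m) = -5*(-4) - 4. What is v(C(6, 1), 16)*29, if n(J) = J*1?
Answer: 667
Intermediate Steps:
C(L, m) = 16 (C(L, m) = 20 - 4 = 16)
n(J) = J
v(d, P) = 7 + P (v(d, P) = (P + 5) + 2 = (5 + P) + 2 = 7 + P)
v(C(6, 1), 16)*29 = (7 + 16)*29 = 23*29 = 667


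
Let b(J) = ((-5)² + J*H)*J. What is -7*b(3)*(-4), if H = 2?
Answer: 2604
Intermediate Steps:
b(J) = J*(25 + 2*J) (b(J) = ((-5)² + J*2)*J = (25 + 2*J)*J = J*(25 + 2*J))
-7*b(3)*(-4) = -21*(25 + 2*3)*(-4) = -21*(25 + 6)*(-4) = -21*31*(-4) = -7*93*(-4) = -651*(-4) = 2604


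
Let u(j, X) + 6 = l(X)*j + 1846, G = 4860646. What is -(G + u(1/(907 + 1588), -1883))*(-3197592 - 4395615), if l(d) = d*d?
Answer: 92146970668376613/2495 ≈ 3.6933e+13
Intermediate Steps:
l(d) = d²
u(j, X) = 1840 + j*X² (u(j, X) = -6 + (X²*j + 1846) = -6 + (j*X² + 1846) = -6 + (1846 + j*X²) = 1840 + j*X²)
-(G + u(1/(907 + 1588), -1883))*(-3197592 - 4395615) = -(4860646 + (1840 + (-1883)²/(907 + 1588)))*(-3197592 - 4395615) = -(4860646 + (1840 + 3545689/2495))*(-7593207) = -(4860646 + 8136489/2495)*(-7593207) = -12135448259*(-7593207)/2495 = -1*(-92146970668376613/2495) = 92146970668376613/2495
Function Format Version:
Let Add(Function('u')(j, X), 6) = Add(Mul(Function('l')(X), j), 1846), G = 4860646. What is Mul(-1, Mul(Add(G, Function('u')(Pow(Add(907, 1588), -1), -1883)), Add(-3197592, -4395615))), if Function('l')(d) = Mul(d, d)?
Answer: Rational(92146970668376613, 2495) ≈ 3.6933e+13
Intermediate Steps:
Function('l')(d) = Pow(d, 2)
Function('u')(j, X) = Add(1840, Mul(j, Pow(X, 2))) (Function('u')(j, X) = Add(-6, Add(Mul(Pow(X, 2), j), 1846)) = Add(-6, Add(Mul(j, Pow(X, 2)), 1846)) = Add(-6, Add(1846, Mul(j, Pow(X, 2)))) = Add(1840, Mul(j, Pow(X, 2))))
Mul(-1, Mul(Add(G, Function('u')(Pow(Add(907, 1588), -1), -1883)), Add(-3197592, -4395615))) = Mul(-1, Mul(Add(4860646, Add(1840, Mul(Pow(Add(907, 1588), -1), Pow(-1883, 2)))), Add(-3197592, -4395615))) = Mul(-1, Mul(Add(4860646, Add(1840, Mul(Pow(2495, -1), 3545689))), -7593207)) = Mul(-1, Mul(Add(4860646, Add(1840, Mul(Rational(1, 2495), 3545689))), -7593207)) = Mul(-1, Mul(Add(4860646, Add(1840, Rational(3545689, 2495))), -7593207)) = Mul(-1, Mul(Add(4860646, Rational(8136489, 2495)), -7593207)) = Mul(-1, Mul(Rational(12135448259, 2495), -7593207)) = Mul(-1, Rational(-92146970668376613, 2495)) = Rational(92146970668376613, 2495)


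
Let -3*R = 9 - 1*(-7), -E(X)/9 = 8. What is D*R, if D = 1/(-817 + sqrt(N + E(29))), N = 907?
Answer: 6536/999981 + 8*sqrt(835)/999981 ≈ 0.0067673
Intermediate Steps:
E(X) = -72 (E(X) = -9*8 = -72)
R = -16/3 (R = -(9 - 1*(-7))/3 = -(9 + 7)/3 = -1/3*16 = -16/3 ≈ -5.3333)
D = 1/(-817 + sqrt(835)) (D = 1/(-817 + sqrt(907 - 72)) = 1/(-817 + sqrt(835)) ≈ -0.0012689)
D*R = (-817/666654 - sqrt(835)/666654)*(-16/3) = 6536/999981 + 8*sqrt(835)/999981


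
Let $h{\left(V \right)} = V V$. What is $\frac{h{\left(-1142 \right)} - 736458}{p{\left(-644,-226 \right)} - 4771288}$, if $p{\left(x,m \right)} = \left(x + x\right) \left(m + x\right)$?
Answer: $- \frac{283853}{1825364} \approx -0.1555$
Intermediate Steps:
$h{\left(V \right)} = V^{2}$
$p{\left(x,m \right)} = 2 x \left(m + x\right)$
$\frac{h{\left(-1142 \right)} - 736458}{p{\left(-644,-226 \right)} - 4771288} = \frac{\left(-1142\right)^{2} - 736458}{2 \left(-644\right) \left(-226 - 644\right) - 4771288} = \frac{1304164 - 736458}{2 \left(-644\right) \left(-870\right) - 4771288} = \frac{567706}{1120560 - 4771288} = \frac{567706}{-3650728} = 567706 \left(- \frac{1}{3650728}\right) = - \frac{283853}{1825364}$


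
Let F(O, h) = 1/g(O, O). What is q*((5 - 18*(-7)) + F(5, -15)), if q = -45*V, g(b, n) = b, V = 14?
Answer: -82656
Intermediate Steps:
q = -630 (q = -45*14 = -630)
F(O, h) = 1/O
q*((5 - 18*(-7)) + F(5, -15)) = -630*((5 - 18*(-7)) + 1/5) = -630*((5 + 126) + 1/5) = -630*(131 + 1/5) = -630*656/5 = -82656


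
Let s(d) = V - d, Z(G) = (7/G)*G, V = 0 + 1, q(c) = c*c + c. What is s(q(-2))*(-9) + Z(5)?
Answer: 16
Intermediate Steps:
q(c) = c + c**2 (q(c) = c**2 + c = c + c**2)
V = 1
Z(G) = 7
s(d) = 1 - d
s(q(-2))*(-9) + Z(5) = (1 - (-2)*(1 - 2))*(-9) + 7 = (1 - (-2)*(-1))*(-9) + 7 = (1 - 1*2)*(-9) + 7 = (1 - 2)*(-9) + 7 = -1*(-9) + 7 = 9 + 7 = 16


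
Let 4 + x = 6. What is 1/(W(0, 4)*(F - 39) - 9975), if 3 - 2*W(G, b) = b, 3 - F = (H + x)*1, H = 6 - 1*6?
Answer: -1/9956 ≈ -0.00010044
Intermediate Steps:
x = 2 (x = -4 + 6 = 2)
H = 0 (H = 6 - 6 = 0)
F = 1 (F = 3 - (0 + 2) = 3 - 2 = 1)
W(G, b) = 3/2 - b/2
1/(W(0, 4)*(F - 39) - 9975) = 1/((3/2 - ½*4)*(1 - 39) - 9975) = 1/((3/2 - 2)*(-38) - 9975) = 1/(-½*(-38) - 9975) = 1/(19 - 9975) = 1/(-9956) = -1/9956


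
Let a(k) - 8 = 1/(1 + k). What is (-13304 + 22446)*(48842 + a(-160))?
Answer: 71007276158/159 ≈ 4.4659e+8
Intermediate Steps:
a(k) = 8 + 1/(1 + k)
(-13304 + 22446)*(48842 + a(-160)) = (-13304 + 22446)*(48842 + (9 + 8*(-160))/(1 - 160)) = 9142*(48842 + (9 - 1280)/(-159)) = 9142*(48842 - 1/159*(-1271)) = 9142*(48842 + 1271/159) = 9142*(7767149/159) = 71007276158/159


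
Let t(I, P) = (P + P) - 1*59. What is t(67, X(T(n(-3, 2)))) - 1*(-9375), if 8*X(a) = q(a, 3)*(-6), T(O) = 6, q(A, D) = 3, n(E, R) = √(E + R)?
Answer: 18623/2 ≈ 9311.5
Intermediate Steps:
X(a) = -9/4 (X(a) = (3*(-6))/8 = (⅛)*(-18) = -9/4)
t(I, P) = -59 + 2*P (t(I, P) = 2*P - 59 = -59 + 2*P)
t(67, X(T(n(-3, 2)))) - 1*(-9375) = (-59 + 2*(-9/4)) - 1*(-9375) = (-59 - 9/2) + 9375 = -127/2 + 9375 = 18623/2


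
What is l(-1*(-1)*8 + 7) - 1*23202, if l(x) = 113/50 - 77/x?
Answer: -3480731/150 ≈ -23205.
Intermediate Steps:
l(x) = 113/50 - 77/x (l(x) = 113*(1/50) - 77/x = 113/50 - 77/x)
l(-1*(-1)*8 + 7) - 1*23202 = (113/50 - 77/(-1*(-1)*8 + 7)) - 1*23202 = (113/50 - 77/(1*8 + 7)) - 23202 = (113/50 - 77/(8 + 7)) - 23202 = (113/50 - 77/15) - 23202 = -431/150 - 23202 = -3480731/150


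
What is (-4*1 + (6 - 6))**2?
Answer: 16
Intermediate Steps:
(-4*1 + (6 - 6))**2 = (-4 + 0)**2 = (-4)**2 = 16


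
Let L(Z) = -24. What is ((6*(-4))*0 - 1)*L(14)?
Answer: 24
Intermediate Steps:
((6*(-4))*0 - 1)*L(14) = ((6*(-4))*0 - 1)*(-24) = (-24*0 - 1)*(-24) = (0 - 1)*(-24) = -1*(-24) = 24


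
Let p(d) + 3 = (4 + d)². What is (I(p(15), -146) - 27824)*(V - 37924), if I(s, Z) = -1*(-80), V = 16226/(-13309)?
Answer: 14003693610048/13309 ≈ 1.0522e+9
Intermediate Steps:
V = -16226/13309 (V = 16226*(-1/13309) = -16226/13309 ≈ -1.2192)
p(d) = -3 + (4 + d)²
I(s, Z) = 80
(I(p(15), -146) - 27824)*(V - 37924) = (80 - 27824)*(-16226/13309 - 37924) = -27744*(-504746742/13309) = 14003693610048/13309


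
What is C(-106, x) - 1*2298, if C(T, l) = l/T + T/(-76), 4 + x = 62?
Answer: -4626465/2014 ≈ -2297.2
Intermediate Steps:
x = 58 (x = -4 + 62 = 58)
C(T, l) = -T/76 + l/T (C(T, l) = l/T + T*(-1/76) = l/T - T/76 = -T/76 + l/T)
C(-106, x) - 1*2298 = (-1/76*(-106) + 58/(-106)) - 1*2298 = (53/38 + 58*(-1/106)) - 2298 = (53/38 - 29/53) - 2298 = 1707/2014 - 2298 = -4626465/2014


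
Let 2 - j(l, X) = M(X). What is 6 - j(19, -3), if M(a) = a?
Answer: 1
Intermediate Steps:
j(l, X) = 2 - X
6 - j(19, -3) = 6 - (2 - 1*(-3)) = 6 - (2 + 3) = 6 - 1*5 = 6 - 5 = 1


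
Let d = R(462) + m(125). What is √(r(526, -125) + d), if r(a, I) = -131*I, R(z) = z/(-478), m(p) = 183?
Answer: √945754309/239 ≈ 128.67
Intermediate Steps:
R(z) = -z/478 (R(z) = z*(-1/478) = -z/478)
d = 43506/239 (d = -1/478*462 + 183 = -231/239 + 183 = 43506/239 ≈ 182.03)
√(r(526, -125) + d) = √(-131*(-125) + 43506/239) = √(16375 + 43506/239) = √(3957131/239) = √945754309/239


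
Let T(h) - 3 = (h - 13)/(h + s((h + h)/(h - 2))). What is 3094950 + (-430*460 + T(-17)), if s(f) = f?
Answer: 837277787/289 ≈ 2.8972e+6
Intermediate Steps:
T(h) = 3 + (-13 + h)/(h + 2*h/(-2 + h)) (T(h) = 3 + (h - 13)/(h + (h + h)/(h - 2)) = 3 + (-13 + h)/(h + (2*h)/(-2 + h)) = 3 + (-13 + h)/(h + 2*h/(-2 + h)))
3094950 + (-430*460 + T(-17)) = 3094950 + (-430*460 + (4 - 15/(-17) + 26/(-17)²)) = 3094950 + (-197800 + (4 - 15*(-1/17) + 26*(1/289))) = 3094950 + (-197800 + (4 + 15/17 + 26/289)) = 3094950 + (-197800 + 1437/289) = 3094950 - 57162763/289 = 837277787/289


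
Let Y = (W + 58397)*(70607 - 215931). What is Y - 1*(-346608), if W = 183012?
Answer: -35082174908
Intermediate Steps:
Y = -35082521516 (Y = (183012 + 58397)*(70607 - 215931) = 241409*(-145324) = -35082521516)
Y - 1*(-346608) = -35082521516 - 1*(-346608) = -35082521516 + 346608 = -35082174908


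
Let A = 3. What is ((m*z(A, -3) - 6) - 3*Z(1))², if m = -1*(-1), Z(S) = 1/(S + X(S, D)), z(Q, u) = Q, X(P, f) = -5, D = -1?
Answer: 81/16 ≈ 5.0625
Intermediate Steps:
Z(S) = 1/(-5 + S) (Z(S) = 1/(S - 5) = 1/(-5 + S))
m = 1
((m*z(A, -3) - 6) - 3*Z(1))² = ((1*3 - 6) - 3/(-5 + 1))² = ((3 - 6) - 3/(-4))² = (-3 - 3*(-¼))² = (-3 + ¾)² = (-9/4)² = 81/16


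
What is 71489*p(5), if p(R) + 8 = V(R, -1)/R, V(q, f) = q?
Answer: -500423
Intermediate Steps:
p(R) = -7 (p(R) = -8 + R/R = -8 + 1 = -7)
71489*p(5) = 71489*(-7) = -500423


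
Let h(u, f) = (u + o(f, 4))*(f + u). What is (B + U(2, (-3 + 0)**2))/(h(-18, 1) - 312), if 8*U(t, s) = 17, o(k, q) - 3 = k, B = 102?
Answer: -833/592 ≈ -1.4071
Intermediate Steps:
o(k, q) = 3 + k
h(u, f) = (f + u)*(3 + f + u) (h(u, f) = (u + (3 + f))*(f + u) = (3 + f + u)*(f + u) = (f + u)*(3 + f + u))
U(t, s) = 17/8 (U(t, s) = (1/8)*17 = 17/8)
(B + U(2, (-3 + 0)**2))/(h(-18, 1) - 312) = (102 + 17/8)/(((-18)**2 + 1*(-18) + 1*(3 + 1) - 18*(3 + 1)) - 312) = 833/(8*((324 - 18 + 1*4 - 18*4) - 312)) = 833/(8*((324 - 18 + 4 - 72) - 312)) = 833/(8*(238 - 312)) = (833/8)/(-74) = (833/8)*(-1/74) = -833/592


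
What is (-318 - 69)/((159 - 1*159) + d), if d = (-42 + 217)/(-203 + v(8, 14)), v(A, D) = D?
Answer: 10449/25 ≈ 417.96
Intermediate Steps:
d = -25/27 (d = (-42 + 217)/(-203 + 14) = 175/(-189) = 175*(-1/189) = -25/27 ≈ -0.92593)
(-318 - 69)/((159 - 1*159) + d) = (-318 - 69)/((159 - 1*159) - 25/27) = -387/((159 - 159) - 25/27) = -387/(0 - 25/27) = -387/(-25/27) = -387*(-27/25) = 10449/25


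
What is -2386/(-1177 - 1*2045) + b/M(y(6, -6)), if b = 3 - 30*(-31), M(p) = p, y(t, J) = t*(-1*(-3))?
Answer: 169393/3222 ≈ 52.574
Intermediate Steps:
y(t, J) = 3*t (y(t, J) = t*3 = 3*t)
b = 933 (b = 3 + 930 = 933)
-2386/(-1177 - 1*2045) + b/M(y(6, -6)) = -2386/(-1177 - 1*2045) + 933/((3*6)) = -2386/(-1177 - 2045) + 933/18 = -2386/(-3222) + 933*(1/18) = -2386*(-1/3222) + 311/6 = 1193/1611 + 311/6 = 169393/3222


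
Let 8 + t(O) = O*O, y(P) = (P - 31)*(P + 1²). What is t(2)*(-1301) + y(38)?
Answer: 5477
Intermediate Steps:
y(P) = (1 + P)*(-31 + P) (y(P) = (-31 + P)*(P + 1) = (-31 + P)*(1 + P) = (1 + P)*(-31 + P))
t(O) = -8 + O² (t(O) = -8 + O*O = -8 + O²)
t(2)*(-1301) + y(38) = (-8 + 2²)*(-1301) + (-31 + 38² - 30*38) = (-8 + 4)*(-1301) + (-31 + 1444 - 1140) = -4*(-1301) + 273 = 5204 + 273 = 5477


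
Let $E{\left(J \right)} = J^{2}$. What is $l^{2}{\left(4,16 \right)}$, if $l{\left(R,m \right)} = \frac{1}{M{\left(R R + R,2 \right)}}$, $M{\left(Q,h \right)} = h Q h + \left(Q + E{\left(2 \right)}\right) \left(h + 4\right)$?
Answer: $\frac{1}{50176} \approx 1.993 \cdot 10^{-5}$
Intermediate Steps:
$M{\left(Q,h \right)} = Q h^{2} + \left(4 + Q\right) \left(4 + h\right)$ ($M{\left(Q,h \right)} = h Q h + \left(Q + 2^{2}\right) \left(h + 4\right) = Q h h + \left(Q + 4\right) \left(4 + h\right) = Q h^{2} + \left(4 + Q\right) \left(4 + h\right)$)
$l{\left(R,m \right)} = \frac{1}{24 + 10 R + 10 R^{2}}$ ($l{\left(R,m \right)} = \frac{1}{16 + 4 \left(R R + R\right) + 4 \cdot 2 + \left(R R + R\right) 2 + \left(R R + R\right) 2^{2}} = \frac{1}{16 + 4 \left(R^{2} + R\right) + 8 + \left(R^{2} + R\right) 2 + \left(R^{2} + R\right) 4} = \frac{1}{16 + 4 \left(R + R^{2}\right) + 8 + \left(R + R^{2}\right) 2 + \left(R + R^{2}\right) 4} = \frac{1}{16 + \left(4 R + 4 R^{2}\right) + 8 + \left(2 R + 2 R^{2}\right) + \left(4 R + 4 R^{2}\right)} = \frac{1}{24 + 10 R + 10 R^{2}}$)
$l^{2}{\left(4,16 \right)} = \left(\frac{1}{2 \left(12 + 5 \cdot 4 \left(1 + 4\right)\right)}\right)^{2} = \left(\frac{1}{2 \left(12 + 5 \cdot 4 \cdot 5\right)}\right)^{2} = \left(\frac{1}{2 \left(12 + 100\right)}\right)^{2} = \left(\frac{1}{2 \cdot 112}\right)^{2} = \left(\frac{1}{2} \cdot \frac{1}{112}\right)^{2} = \left(\frac{1}{224}\right)^{2} = \frac{1}{50176}$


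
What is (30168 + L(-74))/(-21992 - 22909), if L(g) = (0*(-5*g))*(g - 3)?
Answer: -3352/4989 ≈ -0.67188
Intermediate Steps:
L(g) = 0 (L(g) = 0*(-3 + g) = 0)
(30168 + L(-74))/(-21992 - 22909) = (30168 + 0)/(-21992 - 22909) = 30168/(-44901) = 30168*(-1/44901) = -3352/4989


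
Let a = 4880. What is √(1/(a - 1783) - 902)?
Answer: I*√8651447821/3097 ≈ 30.033*I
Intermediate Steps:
√(1/(a - 1783) - 902) = √(1/(4880 - 1783) - 902) = √(1/3097 - 902) = √(-2793493/3097) = I*√8651447821/3097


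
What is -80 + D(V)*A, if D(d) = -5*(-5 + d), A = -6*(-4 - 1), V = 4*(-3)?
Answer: 2470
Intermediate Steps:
V = -12
A = 30 (A = -6*(-5) = 30)
D(d) = 25 - 5*d
-80 + D(V)*A = -80 + (25 - 5*(-12))*30 = -80 + (25 + 60)*30 = -80 + 85*30 = -80 + 2550 = 2470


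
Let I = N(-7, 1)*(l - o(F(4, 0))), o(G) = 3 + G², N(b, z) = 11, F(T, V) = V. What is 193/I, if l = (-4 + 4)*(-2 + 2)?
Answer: -193/33 ≈ -5.8485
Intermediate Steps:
l = 0 (l = 0*0 = 0)
I = -33 (I = 11*(0 - (3 + 0²)) = 11*(0 - (3 + 0)) = 11*(0 - 1*3) = 11*(0 - 3) = 11*(-3) = -33)
193/I = 193/(-33) = 193*(-1/33) = -193/33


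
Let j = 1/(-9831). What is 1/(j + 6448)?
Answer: 9831/63390287 ≈ 0.00015509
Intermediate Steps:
j = -1/9831 ≈ -0.00010172
1/(j + 6448) = 1/(-1/9831 + 6448) = 1/(63390287/9831) = 9831/63390287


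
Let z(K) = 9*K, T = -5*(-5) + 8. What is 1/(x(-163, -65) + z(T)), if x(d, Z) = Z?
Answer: 1/232 ≈ 0.0043103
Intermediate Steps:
T = 33 (T = 25 + 8 = 33)
1/(x(-163, -65) + z(T)) = 1/(-65 + 9*33) = 1/(-65 + 297) = 1/232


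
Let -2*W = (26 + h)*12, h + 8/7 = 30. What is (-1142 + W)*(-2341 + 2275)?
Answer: 679668/7 ≈ 97095.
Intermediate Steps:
h = 202/7 (h = -8/7 + 30 = 202/7 ≈ 28.857)
W = -2304/7 (W = -(26 + 202/7)*12/2 = -192*12/7 = -½*4608/7 = -2304/7 ≈ -329.14)
(-1142 + W)*(-2341 + 2275) = (-1142 - 2304/7)*(-2341 + 2275) = -10298/7*(-66) = 679668/7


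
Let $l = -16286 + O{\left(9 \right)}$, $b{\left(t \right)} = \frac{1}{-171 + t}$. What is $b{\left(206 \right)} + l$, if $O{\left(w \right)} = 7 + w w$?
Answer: $- \frac{566929}{35} \approx -16198.0$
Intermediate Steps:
$O{\left(w \right)} = 7 + w^{2}$
$l = -16198$ ($l = -16286 + \left(7 + 9^{2}\right) = -16286 + \left(7 + 81\right) = -16286 + 88 = -16198$)
$b{\left(206 \right)} + l = \frac{1}{-171 + 206} - 16198 = \frac{1}{35} - 16198 = - \frac{566929}{35}$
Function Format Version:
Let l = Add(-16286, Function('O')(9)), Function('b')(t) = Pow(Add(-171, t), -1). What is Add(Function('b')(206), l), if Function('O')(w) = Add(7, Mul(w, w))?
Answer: Rational(-566929, 35) ≈ -16198.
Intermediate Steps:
Function('O')(w) = Add(7, Pow(w, 2))
l = -16198 (l = Add(-16286, Add(7, Pow(9, 2))) = Add(-16286, Add(7, 81)) = Add(-16286, 88) = -16198)
Add(Function('b')(206), l) = Add(Pow(Add(-171, 206), -1), -16198) = Add(Pow(35, -1), -16198) = Add(Rational(1, 35), -16198) = Rational(-566929, 35)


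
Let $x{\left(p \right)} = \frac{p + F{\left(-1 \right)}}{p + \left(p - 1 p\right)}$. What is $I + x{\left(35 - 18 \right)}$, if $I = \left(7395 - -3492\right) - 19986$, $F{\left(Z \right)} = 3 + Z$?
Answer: $- \frac{154664}{17} \approx -9097.9$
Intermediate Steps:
$x{\left(p \right)} = \frac{2 + p}{p}$ ($x{\left(p \right)} = \frac{p + \left(3 - 1\right)}{p + \left(p - 1 p\right)} = \frac{p + 2}{p + \left(p - p\right)} = \frac{2 + p}{p + 0} = \frac{2 + p}{p}$)
$I = -9099$ ($I = \left(7395 + 3492\right) - 19986 = 10887 - 19986 = -9099$)
$I + x{\left(35 - 18 \right)} = -9099 + \frac{2 + \left(35 - 18\right)}{35 - 18} = -9099 + \frac{2 + 17}{17} = -9099 + \frac{1}{17} \cdot 19 = -9099 + \frac{19}{17} = - \frac{154664}{17}$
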